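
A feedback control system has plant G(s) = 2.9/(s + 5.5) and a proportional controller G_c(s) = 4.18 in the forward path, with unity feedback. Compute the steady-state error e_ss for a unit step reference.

The loop is type 0. Static position error constant K_pos = G_c(0)·G(0) = 4.18·0.5273 = 2.204.
Steady-state error to a unit step: e_ss = 1/(1+K_pos) = 1/3.204 = 0.312.

0.312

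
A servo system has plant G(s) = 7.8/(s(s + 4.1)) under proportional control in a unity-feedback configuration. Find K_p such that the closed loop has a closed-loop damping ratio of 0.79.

Closed-loop characteristic equation: s² + 4.1s + K_p·7.8 = 0.
So ω_n = √(7.8K_p) and 2ζω_n = 4.1, giving ζ = 4.1/(2√(7.8K_p)).
Setting ζ = 0.79: √(7.8K_p) = 4.1/(2·0.79) = 2.595, so K_p = 6.734/7.8 = 0.863.

K_p = 0.863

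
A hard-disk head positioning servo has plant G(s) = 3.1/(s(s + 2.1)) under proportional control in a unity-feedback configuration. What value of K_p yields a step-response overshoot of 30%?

From %OS = 100·exp(−πζ/√(1−ζ²)) = 30%, ζ = −ln(0.3)/√(π²+ln²(0.3)) = 0.3579.
Characteristic equation s² + 2.1s + 3.1K_p = 0 gives ζ = 2.1/(2√(3.1K_p)).
Setting ζ = 0.3579: √(3.1K_p) = 2.1/(2·0.3579) = 2.934, so K_p = 8.609/3.1 = 2.78.

K_p = 2.78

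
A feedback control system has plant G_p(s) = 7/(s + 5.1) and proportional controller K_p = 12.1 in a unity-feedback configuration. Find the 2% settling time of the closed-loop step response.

T_s ≈ 0.0445 s

Closed-loop transfer function: T(s) = K_p·G_p(s)/(1 + K_p·G_p(s)) = 84.7/(s + 5.1 + 84.7) = 84.7/(s + 89.8).
Time constant τ = 1/89.8 = 0.01114 s, so the 2% settling time is about 4τ = 0.0445 s.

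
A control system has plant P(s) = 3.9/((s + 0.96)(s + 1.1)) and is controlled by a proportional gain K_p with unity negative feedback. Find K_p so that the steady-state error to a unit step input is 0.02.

The loop is type 0, so e_ss(step) = 1/(1 + K_pos) with K_pos = K_p·P(0).
P(0) = 3.693. Require 1/(1 + K_p·3.693) = 0.02, so 1 + 3.693·K_p = 50.
K_p = (50 − 1)/3.693 = 13.3.

K_p = 13.3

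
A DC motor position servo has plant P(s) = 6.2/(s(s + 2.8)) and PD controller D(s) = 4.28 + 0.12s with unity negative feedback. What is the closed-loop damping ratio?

Forward path: (4.28 + 0.12s)·6.2/(s(s+2.8)). The closed-loop characteristic equation is s² + (2.8 + 6.2·0.12)s + 6.2·4.28 = 0.
That is s² + 3.544s + 26.54 = 0, so ω_n = 5.151 rad/s and ζ = 3.544/(2·5.151) = 0.344.

ζ = 0.344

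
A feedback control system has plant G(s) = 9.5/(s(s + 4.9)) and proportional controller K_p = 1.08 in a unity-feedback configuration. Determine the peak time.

From 1 + K_pG(s) = 0: s² + 4.9s + 10.26 = 0 ⇒ ω_n = 3.203, ζ = 0.7649.
Damped frequency ω_d = ω_n√(1−ζ²) = 2.063 rad/s, so peak time T_p = π/ω_d = 1.52 s.

T_p = 1.52 s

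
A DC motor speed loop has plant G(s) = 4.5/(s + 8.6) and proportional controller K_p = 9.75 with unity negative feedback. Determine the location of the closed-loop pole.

s = -52.48

Closed-loop transfer function: T(s) = K_p·G(s)/(1 + K_p·G(s)) = 43.88/(s + 8.6 + 43.88) = 43.88/(s + 52.48).
The closed-loop pole is at s = −52.48.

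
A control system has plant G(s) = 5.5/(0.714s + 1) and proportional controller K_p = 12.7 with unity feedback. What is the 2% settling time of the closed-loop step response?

Closed loop: T(s) = K_p·G/(1+K_p·G) = 69.85/(0.714s + 1 + 69.85), with pole at s = −(1 + 69.85)/0.714 = −99.23.
τ = 1/99.23 = 0.01008 s, so 2% settling time ≈ 4τ = 0.0403 s.

T_s ≈ 0.0403 s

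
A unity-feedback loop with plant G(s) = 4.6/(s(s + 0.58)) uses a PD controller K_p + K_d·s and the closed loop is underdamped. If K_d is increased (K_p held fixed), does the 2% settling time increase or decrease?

Characteristic equation s² + (0.58 + 4.6K_d)s + 4.6K_p = 0: raising K_d increases ζω_n = (0.58+4.6K_d)/2 while the loop stays underdamped, so T_s ≈ 4/(ζω_n) decreases.

decrease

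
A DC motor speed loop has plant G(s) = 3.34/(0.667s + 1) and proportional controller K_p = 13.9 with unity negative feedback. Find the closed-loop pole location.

s = -71.1

Closed loop: T(s) = K_p·G/(1+K_p·G) = 46.43/(0.667s + 1 + 46.43), with pole at s = −(1 + 46.43)/0.667 = −71.1.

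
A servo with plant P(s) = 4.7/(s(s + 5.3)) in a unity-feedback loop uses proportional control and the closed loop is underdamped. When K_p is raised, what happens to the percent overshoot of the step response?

Characteristic equation s² + 5.3s + K_p·4.7 = 0: raising K_p raises ω_n while 2ζω_n = 5.3 is fixed, so ζ falls and overshoot grows.

increase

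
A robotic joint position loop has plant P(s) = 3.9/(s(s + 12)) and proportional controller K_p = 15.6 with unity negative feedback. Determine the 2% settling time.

Closed-loop characteristic equation: s² + 12s + 60.84 = 0, so ω_n = 7.8 rad/s and ζ = 12/(2·7.8) = 0.7692.
2% settling time T_s ≈ 4/(ζω_n) = 4/6 = 0.667 s.

T_s ≈ 0.667 s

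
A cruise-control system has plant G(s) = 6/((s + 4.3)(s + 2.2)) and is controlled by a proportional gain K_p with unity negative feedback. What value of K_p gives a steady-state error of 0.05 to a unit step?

K_p = 30

The loop is type 0, so e_ss(step) = 1/(1 + K_pos) with K_pos = K_p·G(0).
G(0) = 0.6342. Require 1/(1 + K_p·0.6342) = 0.05, so 1 + 0.6342·K_p = 20.
K_p = (20 − 1)/0.6342 = 30.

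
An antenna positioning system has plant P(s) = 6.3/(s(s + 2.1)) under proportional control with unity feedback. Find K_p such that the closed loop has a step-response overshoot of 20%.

From %OS = 100·exp(−πζ/√(1−ζ²)) = 20%, ζ = −ln(0.2)/√(π²+ln²(0.2)) = 0.4559.
Characteristic equation s² + 2.1s + 6.3K_p = 0 gives ζ = 2.1/(2√(6.3K_p)).
Setting ζ = 0.4559: √(6.3K_p) = 2.1/(2·0.4559) = 2.303, so K_p = 5.303/6.3 = 0.842.

K_p = 0.842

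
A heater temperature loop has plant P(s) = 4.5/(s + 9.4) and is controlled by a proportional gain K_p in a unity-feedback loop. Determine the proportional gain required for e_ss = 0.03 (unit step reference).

The loop is type 0, so e_ss(step) = 1/(1 + K_pos) with K_pos = K_p·P(0).
P(0) = 0.4787. Require 1/(1 + K_p·0.4787) = 0.03, so 1 + 0.4787·K_p = 33.33.
K_p = (33.33 − 1)/0.4787 = 67.5.

K_p = 67.5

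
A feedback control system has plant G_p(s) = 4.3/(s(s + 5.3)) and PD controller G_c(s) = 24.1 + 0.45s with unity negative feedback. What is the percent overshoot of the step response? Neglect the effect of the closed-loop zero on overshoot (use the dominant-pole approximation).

Forward path: (24.1 + 0.45s)·4.3/(s(s+5.3)). The closed-loop characteristic equation is s² + (5.3 + 4.3·0.45)s + 4.3·24.1 = 0.
That is s² + 7.235s + 103.6 = 0, so ω_n = 10.18 rad/s and ζ = 7.235/(2·10.18) = 0.3554.
%OS = 100·exp(−πζ/√(1−ζ²)) = 30.3%.

30.3%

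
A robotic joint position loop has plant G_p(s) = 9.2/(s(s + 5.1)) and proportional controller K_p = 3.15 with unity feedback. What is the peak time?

T_p = 0.663 s

From 1 + K_pG_p(s) = 0: s² + 5.1s + 28.98 = 0 ⇒ ω_n = 5.383, ζ = 0.4737.
Damped frequency ω_d = ω_n√(1−ζ²) = 4.741 rad/s, so peak time T_p = π/ω_d = 0.663 s.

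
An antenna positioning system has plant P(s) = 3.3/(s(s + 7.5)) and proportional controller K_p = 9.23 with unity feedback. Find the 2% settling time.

The closed-loop denominator s² + 7.5s + 30.46 gives ω_n = √30.46 = 5.519 and ζ = 7.5/(2ω_n) = 0.6795.
2% settling time T_s ≈ 4/(ζω_n) = 4/3.75 = 1.07 s.

T_s ≈ 1.07 s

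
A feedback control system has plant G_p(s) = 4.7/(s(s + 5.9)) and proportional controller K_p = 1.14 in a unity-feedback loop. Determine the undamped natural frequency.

1 + K_p·G_p(s) = 0 gives s² + 5.9s + 5.358 = 0.
So ω_n² = 5.358 ⇒ ω_n = 2.315 rad/s, and ζ = 5.9/(2ω_n) = 1.27.

ω_n = 2.31 rad/s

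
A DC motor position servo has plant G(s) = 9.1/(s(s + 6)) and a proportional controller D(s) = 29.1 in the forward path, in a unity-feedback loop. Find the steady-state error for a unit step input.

0

The open loop D(s)G(s) has a pole at the origin (type 1), so the static position error constant is infinite and e_ss = 1/(1+∞) = 0.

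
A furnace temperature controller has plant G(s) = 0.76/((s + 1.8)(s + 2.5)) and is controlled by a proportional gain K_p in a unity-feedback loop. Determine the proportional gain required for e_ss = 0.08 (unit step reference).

Steady-state error for a unit step on this type-0 loop is 1/(1 + K_p·G(0)).
G(0) = 0.1689. Require 1/(1 + K_p·0.1689) = 0.08, so 1 + 0.1689·K_p = 12.5.
K_p = (12.5 − 1)/0.1689 = 68.1.

K_p = 68.1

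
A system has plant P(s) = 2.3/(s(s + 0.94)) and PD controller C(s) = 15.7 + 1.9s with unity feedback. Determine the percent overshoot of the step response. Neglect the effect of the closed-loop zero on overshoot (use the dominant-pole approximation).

Forward path: (15.7 + 1.9s)·2.3/(s(s+0.94)). The closed-loop characteristic equation is s² + (0.94 + 2.3·1.9)s + 2.3·15.7 = 0.
That is s² + 5.31s + 36.11 = 0, so ω_n = 6.009 rad/s and ζ = 5.31/(2·6.009) = 0.4418.
%OS = 100·exp(−πζ/√(1−ζ²)) = 21.3%.

21.3%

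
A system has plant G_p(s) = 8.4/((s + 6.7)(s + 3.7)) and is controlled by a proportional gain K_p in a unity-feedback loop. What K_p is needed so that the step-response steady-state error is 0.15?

K_p = 16.7

For a type-0 loop with proportional control, e_ss = 1/(1 + K_p·G_p(0)).
G_p(0) = 0.3388. Require 1/(1 + K_p·0.3388) = 0.15, so 1 + 0.3388·K_p = 6.667.
K_p = (6.667 − 1)/0.3388 = 16.7.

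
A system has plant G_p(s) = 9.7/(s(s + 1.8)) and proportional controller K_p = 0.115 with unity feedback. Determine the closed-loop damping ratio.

The closed-loop denominator is s(s+1.8) + 0.115·9.7 = s² + 1.8s + 1.115.
So ω_n² = 1.115 ⇒ ω_n = 1.056 rad/s, and ζ = 1.8/(2ω_n) = 0.852.

ζ = 0.852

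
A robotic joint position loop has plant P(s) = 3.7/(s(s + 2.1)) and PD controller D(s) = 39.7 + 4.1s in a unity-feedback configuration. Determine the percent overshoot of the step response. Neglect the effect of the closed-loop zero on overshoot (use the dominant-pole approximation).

4.12%

Forward path: (39.7 + 4.1s)·3.7/(s(s+2.1)). The closed-loop characteristic equation is s² + (2.1 + 3.7·4.1)s + 3.7·39.7 = 0.
That is s² + 17.27s + 146.9 = 0, so ω_n = 12.12 rad/s and ζ = 17.27/(2·12.12) = 0.7125.
%OS = 100·exp(−πζ/√(1−ζ²)) = 4.12%.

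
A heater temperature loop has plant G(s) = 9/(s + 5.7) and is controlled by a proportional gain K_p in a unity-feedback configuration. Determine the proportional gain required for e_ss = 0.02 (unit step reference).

Steady-state error for a unit step on this type-0 loop is 1/(1 + K_p·G(0)).
G(0) = 1.579. Require 1/(1 + K_p·1.579) = 0.02, so 1 + 1.579·K_p = 50.
K_p = (50 − 1)/1.579 = 31.

K_p = 31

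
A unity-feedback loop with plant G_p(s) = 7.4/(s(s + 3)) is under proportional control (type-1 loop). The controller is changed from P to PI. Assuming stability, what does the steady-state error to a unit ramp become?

The integrator raises the loop to type 2, so K_v → ∞ and e_ss to a ramp is zero.

0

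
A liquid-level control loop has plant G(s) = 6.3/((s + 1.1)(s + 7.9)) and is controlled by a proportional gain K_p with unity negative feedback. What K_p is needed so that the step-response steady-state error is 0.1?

Steady-state error for a unit step on this type-0 loop is 1/(1 + K_p·G(0)).
G(0) = 0.725. Require 1/(1 + K_p·0.725) = 0.1, so 1 + 0.725·K_p = 10.
K_p = (10 − 1)/0.725 = 12.4.

K_p = 12.4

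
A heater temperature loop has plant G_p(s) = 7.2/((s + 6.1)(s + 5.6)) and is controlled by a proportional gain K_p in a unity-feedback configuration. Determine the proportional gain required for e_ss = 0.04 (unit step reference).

K_p = 114

The loop is type 0, so e_ss(step) = 1/(1 + K_pos) with K_pos = K_p·G_p(0).
G_p(0) = 0.2108. Require 1/(1 + K_p·0.2108) = 0.04, so 1 + 0.2108·K_p = 25.
K_p = (25 − 1)/0.2108 = 114.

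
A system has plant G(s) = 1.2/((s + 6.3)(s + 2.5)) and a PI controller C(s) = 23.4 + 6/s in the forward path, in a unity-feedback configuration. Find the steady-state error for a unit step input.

The open loop C(s)G(s) has a pole at the origin (type 1), so the static position error constant is infinite and e_ss = 1/(1+∞) = 0.

0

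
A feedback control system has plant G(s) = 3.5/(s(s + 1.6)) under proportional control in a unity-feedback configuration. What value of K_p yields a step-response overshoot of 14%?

From %OS = 100·exp(−πζ/√(1−ζ²)) = 14%, ζ = −ln(0.14)/√(π²+ln²(0.14)) = 0.5305.
Characteristic equation s² + 1.6s + 3.5K_p = 0 gives ζ = 1.6/(2√(3.5K_p)).
Setting ζ = 0.5305: √(3.5K_p) = 1.6/(2·0.5305) = 1.508, so K_p = 2.274/3.5 = 0.65.

K_p = 0.65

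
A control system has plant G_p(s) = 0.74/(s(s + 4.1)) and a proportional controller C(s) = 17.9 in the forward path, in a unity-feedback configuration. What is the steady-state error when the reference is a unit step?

0

The open loop C(s)G_p(s) has a pole at the origin (type 1), so the static position error constant is infinite and e_ss = 1/(1+∞) = 0.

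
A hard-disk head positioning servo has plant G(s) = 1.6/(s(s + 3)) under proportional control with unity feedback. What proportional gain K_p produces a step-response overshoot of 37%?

K_p = 15.4

From %OS = 100·exp(−πζ/√(1−ζ²)) = 37%, ζ = −ln(0.37)/√(π²+ln²(0.37)) = 0.3017.
Characteristic equation s² + 3s + 1.6K_p = 0 gives ζ = 3/(2√(1.6K_p)).
Setting ζ = 0.3017: √(1.6K_p) = 3/(2·0.3017) = 4.971, so K_p = 24.71/1.6 = 15.4.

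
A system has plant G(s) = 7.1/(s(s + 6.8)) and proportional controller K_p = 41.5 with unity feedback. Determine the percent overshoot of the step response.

53%

The closed-loop denominator s² + 6.8s + 294.6 gives ω_n = √294.6 = 17.17 and ζ = 6.8/(2ω_n) = 0.1981.
%OS = 100·exp(−πζ/√(1−ζ²)) = 100·exp(−π·0.1981/√0.9608) = 53%.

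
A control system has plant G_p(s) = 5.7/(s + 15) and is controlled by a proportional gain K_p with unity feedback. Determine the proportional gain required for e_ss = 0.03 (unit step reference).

For a type-0 loop with proportional control, e_ss = 1/(1 + K_p·G_p(0)).
G_p(0) = 0.38. Require 1/(1 + K_p·0.38) = 0.03, so 1 + 0.38·K_p = 33.33.
K_p = (33.33 − 1)/0.38 = 85.1.

K_p = 85.1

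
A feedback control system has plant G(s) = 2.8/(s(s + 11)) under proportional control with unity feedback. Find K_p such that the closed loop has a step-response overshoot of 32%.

K_p = 92.9

From %OS = 100·exp(−πζ/√(1−ζ²)) = 32%, ζ = −ln(0.32)/√(π²+ln²(0.32)) = 0.341.
Characteristic equation s² + 11s + 2.8K_p = 0 gives ζ = 11/(2√(2.8K_p)).
Setting ζ = 0.341: √(2.8K_p) = 11/(2·0.341) = 16.13, so K_p = 260.2/2.8 = 92.9.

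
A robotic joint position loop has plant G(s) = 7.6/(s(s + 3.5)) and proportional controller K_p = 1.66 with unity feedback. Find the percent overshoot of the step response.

16.9%

Closed-loop characteristic equation: s² + 3.5s + 12.62 = 0, so ω_n = 3.552 rad/s and ζ = 3.5/(2·3.552) = 0.4927.
%OS = 100·exp(−πζ/√(1−ζ²)) = 100·exp(−π·0.4927/√0.7573) = 16.9%.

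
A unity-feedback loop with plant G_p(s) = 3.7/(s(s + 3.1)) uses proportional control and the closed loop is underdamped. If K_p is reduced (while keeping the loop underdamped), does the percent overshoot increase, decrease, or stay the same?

ζ = 3.1/(2√(3.7K_p)) rises as K_p falls; higher damping means less overshoot.

decrease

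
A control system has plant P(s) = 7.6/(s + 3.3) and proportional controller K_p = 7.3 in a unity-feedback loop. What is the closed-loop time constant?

Closed-loop transfer function: T(s) = K_p·P(s)/(1 + K_p·P(s)) = 55.48/(s + 3.3 + 55.48) = 55.48/(s + 58.78).
Time constant τ = 1/58.78 = 0.017 s.

τ = 0.017 s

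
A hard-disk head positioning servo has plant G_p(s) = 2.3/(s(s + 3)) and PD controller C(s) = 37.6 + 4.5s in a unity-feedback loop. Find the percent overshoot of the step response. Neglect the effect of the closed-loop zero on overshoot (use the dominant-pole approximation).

Forward path: (37.6 + 4.5s)·2.3/(s(s+3)). The closed-loop characteristic equation is s² + (3 + 2.3·4.5)s + 2.3·37.6 = 0.
That is s² + 13.35s + 86.48 = 0, so ω_n = 9.299 rad/s and ζ = 13.35/(2·9.299) = 0.7178.
%OS = 100·exp(−πζ/√(1−ζ²)) = 3.92%.

3.92%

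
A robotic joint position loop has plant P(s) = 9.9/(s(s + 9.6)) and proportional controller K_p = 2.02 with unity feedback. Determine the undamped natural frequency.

1 + K_p·P(s) = 0 gives s² + 9.6s + 20 = 0.
Matching s² + 2ζω_n s + ω_n²: ω_n = √20 = 4.472 rad/s and 2ζω_n = 9.6, so ζ = 9.6/(2·4.472) = 1.07.

ω_n = 4.47 rad/s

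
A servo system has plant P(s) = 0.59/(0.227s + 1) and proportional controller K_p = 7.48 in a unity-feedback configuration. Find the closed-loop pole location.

Closed loop: T(s) = K_p·P/(1+K_p·P) = 4.413/(0.227s + 1 + 4.413), with pole at s = −(1 + 4.413)/0.227 = −23.85.

s = -23.85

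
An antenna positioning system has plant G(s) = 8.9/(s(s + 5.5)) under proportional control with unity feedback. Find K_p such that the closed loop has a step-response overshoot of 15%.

From %OS = 100·exp(−πζ/√(1−ζ²)) = 15%, ζ = −ln(0.15)/√(π²+ln²(0.15)) = 0.5169.
Characteristic equation s² + 5.5s + 8.9K_p = 0 gives ζ = 5.5/(2√(8.9K_p)).
Setting ζ = 0.5169: √(8.9K_p) = 5.5/(2·0.5169) = 5.32, so K_p = 28.3/8.9 = 3.18.

K_p = 3.18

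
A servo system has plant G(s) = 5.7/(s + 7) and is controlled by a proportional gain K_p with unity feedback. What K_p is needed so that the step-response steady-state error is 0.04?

For a type-0 loop with proportional control, e_ss = 1/(1 + K_p·G(0)).
G(0) = 0.8143. Require 1/(1 + K_p·0.8143) = 0.04, so 1 + 0.8143·K_p = 25.
K_p = (25 − 1)/0.8143 = 29.5.

K_p = 29.5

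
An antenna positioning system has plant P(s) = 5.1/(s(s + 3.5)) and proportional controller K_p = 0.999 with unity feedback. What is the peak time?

T_p = 2.2 s

From 1 + K_pP(s) = 0: s² + 3.5s + 5.095 = 0 ⇒ ω_n = 2.257, ζ = 0.7753.
Damped frequency ω_d = ω_n√(1−ζ²) = 1.426 rad/s, so peak time T_p = π/ω_d = 2.2 s.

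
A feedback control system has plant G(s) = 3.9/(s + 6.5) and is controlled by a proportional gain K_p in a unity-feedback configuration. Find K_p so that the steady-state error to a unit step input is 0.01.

K_p = 165

For a type-0 loop with proportional control, e_ss = 1/(1 + K_p·G(0)).
G(0) = 0.6. Require 1/(1 + K_p·0.6) = 0.01, so 1 + 0.6·K_p = 100.
K_p = (100 − 1)/0.6 = 165.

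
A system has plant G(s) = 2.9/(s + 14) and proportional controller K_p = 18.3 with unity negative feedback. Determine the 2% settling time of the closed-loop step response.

Closed-loop transfer function: T(s) = K_p·G(s)/(1 + K_p·G(s)) = 53.07/(s + 14 + 53.07) = 53.07/(s + 67.07).
Time constant τ = 1/67.07 = 0.01491 s, so the 2% settling time is about 4τ = 0.0596 s.

T_s ≈ 0.0596 s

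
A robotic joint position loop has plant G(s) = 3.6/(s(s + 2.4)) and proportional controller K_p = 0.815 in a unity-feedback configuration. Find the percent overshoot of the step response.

4.58%

From 1 + K_pG(s) = 0: s² + 2.4s + 2.934 = 0 ⇒ ω_n = 1.713, ζ = 0.7006.
%OS = 100·exp(−πζ/√(1−ζ²)) = 100·exp(−π·0.7006/√0.5092) = 4.58%.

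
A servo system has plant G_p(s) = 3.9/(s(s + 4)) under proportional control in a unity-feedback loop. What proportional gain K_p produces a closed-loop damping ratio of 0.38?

K_p = 7.1

Closed-loop characteristic equation: s² + 4s + K_p·3.9 = 0.
So ω_n = √(3.9K_p) and 2ζω_n = 4, giving ζ = 4/(2√(3.9K_p)).
Setting ζ = 0.38: √(3.9K_p) = 4/(2·0.38) = 5.263, so K_p = 27.7/3.9 = 7.1.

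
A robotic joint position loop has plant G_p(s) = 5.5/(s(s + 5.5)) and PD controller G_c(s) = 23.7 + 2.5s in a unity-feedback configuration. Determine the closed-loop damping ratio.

Forward path: (23.7 + 2.5s)·5.5/(s(s+5.5)). The closed-loop characteristic equation is s² + (5.5 + 5.5·2.5)s + 5.5·23.7 = 0.
That is s² + 19.25s + 130.3 = 0, so ω_n = 11.42 rad/s and ζ = 19.25/(2·11.42) = 0.843.

ζ = 0.843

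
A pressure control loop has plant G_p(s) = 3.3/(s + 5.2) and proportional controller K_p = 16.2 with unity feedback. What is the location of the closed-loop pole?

Closed-loop transfer function: T(s) = K_p·G_p(s)/(1 + K_p·G_p(s)) = 53.46/(s + 5.2 + 53.46) = 53.46/(s + 58.66).
The closed-loop pole is at s = −58.66.

s = -58.66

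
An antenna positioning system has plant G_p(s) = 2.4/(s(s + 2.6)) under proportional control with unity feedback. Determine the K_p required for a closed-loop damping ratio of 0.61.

K_p = 1.89

Closed-loop characteristic equation: s² + 2.6s + K_p·2.4 = 0.
So ω_n = √(2.4K_p) and 2ζω_n = 2.6, giving ζ = 2.6/(2√(2.4K_p)).
Setting ζ = 0.61: √(2.4K_p) = 2.6/(2·0.61) = 2.131, so K_p = 4.542/2.4 = 1.89.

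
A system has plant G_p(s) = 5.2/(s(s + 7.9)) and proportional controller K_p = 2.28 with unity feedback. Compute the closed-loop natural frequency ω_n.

ω_n = 3.44 rad/s

1 + K_p·G_p(s) = 0 gives s² + 7.9s + 11.86 = 0.
Matching s² + 2ζω_n s + ω_n²: ω_n = √11.86 = 3.443 rad/s and 2ζω_n = 7.9, so ζ = 7.9/(2·3.443) = 1.15.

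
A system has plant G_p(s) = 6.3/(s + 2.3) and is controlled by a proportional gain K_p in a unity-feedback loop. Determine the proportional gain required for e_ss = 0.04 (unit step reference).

For a type-0 loop with proportional control, e_ss = 1/(1 + K_p·G_p(0)).
G_p(0) = 2.739. Require 1/(1 + K_p·2.739) = 0.04, so 1 + 2.739·K_p = 25.
K_p = (25 − 1)/2.739 = 8.76.

K_p = 8.76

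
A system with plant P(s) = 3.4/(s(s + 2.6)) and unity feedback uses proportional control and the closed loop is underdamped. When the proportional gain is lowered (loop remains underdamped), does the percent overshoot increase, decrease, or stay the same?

ζ = 2.6/(2√(3.4K_p)) rises as K_p falls; higher damping means less overshoot.

decrease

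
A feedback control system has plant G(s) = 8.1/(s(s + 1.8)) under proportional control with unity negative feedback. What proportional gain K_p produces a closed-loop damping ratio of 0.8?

K_p = 0.156

Closed-loop characteristic equation: s² + 1.8s + K_p·8.1 = 0.
So ω_n = √(8.1K_p) and 2ζω_n = 1.8, giving ζ = 1.8/(2√(8.1K_p)).
Setting ζ = 0.8: √(8.1K_p) = 1.8/(2·0.8) = 1.125, so K_p = 1.266/8.1 = 0.156.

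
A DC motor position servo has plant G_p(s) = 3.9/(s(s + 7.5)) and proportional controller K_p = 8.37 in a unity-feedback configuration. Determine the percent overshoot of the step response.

6.5%

From 1 + K_pG_p(s) = 0: s² + 7.5s + 32.64 = 0 ⇒ ω_n = 5.713, ζ = 0.6564.
%OS = 100·exp(−πζ/√(1−ζ²)) = 100·exp(−π·0.6564/√0.5692) = 6.5%.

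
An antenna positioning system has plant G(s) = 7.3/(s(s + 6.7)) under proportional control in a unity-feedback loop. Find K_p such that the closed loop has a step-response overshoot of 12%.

K_p = 4.91

From %OS = 100·exp(−πζ/√(1−ζ²)) = 12%, ζ = −ln(0.12)/√(π²+ln²(0.12)) = 0.5594.
Characteristic equation s² + 6.7s + 7.3K_p = 0 gives ζ = 6.7/(2√(7.3K_p)).
Setting ζ = 0.5594: √(7.3K_p) = 6.7/(2·0.5594) = 5.988, so K_p = 35.86/7.3 = 4.91.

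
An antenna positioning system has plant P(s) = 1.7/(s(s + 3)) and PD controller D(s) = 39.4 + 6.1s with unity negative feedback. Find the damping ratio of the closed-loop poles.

ζ = 0.817

Forward path: (39.4 + 6.1s)·1.7/(s(s+3)). The closed-loop characteristic equation is s² + (3 + 1.7·6.1)s + 1.7·39.4 = 0.
That is s² + 13.37s + 66.98 = 0, so ω_n = 8.184 rad/s and ζ = 13.37/(2·8.184) = 0.8168.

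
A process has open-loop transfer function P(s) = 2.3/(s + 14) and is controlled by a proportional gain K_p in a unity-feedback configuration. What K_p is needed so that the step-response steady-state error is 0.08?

Steady-state error for a unit step on this type-0 loop is 1/(1 + K_p·P(0)).
P(0) = 0.1643. Require 1/(1 + K_p·0.1643) = 0.08, so 1 + 0.1643·K_p = 12.5.
K_p = (12.5 − 1)/0.1643 = 70.

K_p = 70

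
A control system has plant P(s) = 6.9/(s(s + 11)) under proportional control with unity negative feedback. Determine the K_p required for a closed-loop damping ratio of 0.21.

K_p = 99.4

Closed-loop characteristic equation: s² + 11s + K_p·6.9 = 0.
So ω_n = √(6.9K_p) and 2ζω_n = 11, giving ζ = 11/(2√(6.9K_p)).
Setting ζ = 0.21: √(6.9K_p) = 11/(2·0.21) = 26.19, so K_p = 685.9/6.9 = 99.4.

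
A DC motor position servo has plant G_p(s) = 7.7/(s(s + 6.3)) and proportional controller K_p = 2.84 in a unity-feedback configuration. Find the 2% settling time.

T_s ≈ 1.27 s

From 1 + K_pG_p(s) = 0: s² + 6.3s + 21.87 = 0 ⇒ ω_n = 4.676, ζ = 0.6736.
2% settling time T_s ≈ 4/(ζω_n) = 4/3.15 = 1.27 s.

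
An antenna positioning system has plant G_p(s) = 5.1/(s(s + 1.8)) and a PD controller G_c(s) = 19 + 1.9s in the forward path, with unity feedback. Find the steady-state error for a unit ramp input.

0.0186

The loop has one pole at the origin (type 1). Velocity error constant K_v = lim_{s→0} s·G_c(s)G_p(s) = 19·5.1/1.8 = 53.83.
Steady-state error to a unit ramp: e_ss = 1/K_v = 0.0186.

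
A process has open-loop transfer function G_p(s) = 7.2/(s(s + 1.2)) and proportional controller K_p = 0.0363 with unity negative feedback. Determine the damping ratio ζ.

ζ = 1.17

The closed-loop denominator is s(s+1.2) + 0.0363·7.2 = s² + 1.2s + 0.2614.
Matching s² + 2ζω_n s + ω_n²: ω_n = √0.2614 = 0.5112 rad/s and 2ζω_n = 1.2, so ζ = 1.2/(2·0.5112) = 1.17.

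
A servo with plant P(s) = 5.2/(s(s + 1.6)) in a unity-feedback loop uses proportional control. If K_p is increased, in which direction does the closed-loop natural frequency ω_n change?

increase

ω_n = √(5.2·K_p), which grows with K_p.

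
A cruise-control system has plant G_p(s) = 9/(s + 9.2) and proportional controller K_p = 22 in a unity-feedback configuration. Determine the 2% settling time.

Closed-loop transfer function: T(s) = K_p·G_p(s)/(1 + K_p·G_p(s)) = 198/(s + 9.2 + 198) = 198/(s + 207.2).
Time constant τ = 1/207.2 = 0.004826 s, so the 2% settling time is about 4τ = 0.0193 s.

T_s ≈ 0.0193 s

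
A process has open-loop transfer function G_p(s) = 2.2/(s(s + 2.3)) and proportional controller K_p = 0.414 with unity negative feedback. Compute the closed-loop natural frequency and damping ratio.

1 + K_p·G_p(s) = 0 gives s² + 2.3s + 0.9108 = 0.
Matching s² + 2ζω_n s + ω_n²: ω_n = √0.9108 = 0.9544 rad/s and 2ζω_n = 2.3, so ζ = 2.3/(2·0.9544) = 1.2.

ω_n = 0.954 rad/s, ζ = 1.2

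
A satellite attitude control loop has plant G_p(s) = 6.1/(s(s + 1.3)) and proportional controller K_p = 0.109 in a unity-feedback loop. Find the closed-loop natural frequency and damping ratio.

ω_n = 0.815 rad/s, ζ = 0.797

The closed-loop denominator is s(s+1.3) + 0.109·6.1 = s² + 1.3s + 0.6649.
Matching s² + 2ζω_n s + ω_n²: ω_n = √0.6649 = 0.8154 rad/s and 2ζω_n = 1.3, so ζ = 1.3/(2·0.8154) = 0.797.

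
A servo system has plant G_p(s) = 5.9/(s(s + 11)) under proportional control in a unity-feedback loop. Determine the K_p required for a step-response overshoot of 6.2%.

From %OS = 100·exp(−πζ/√(1−ζ²)) = 6.2%, ζ = −ln(0.062)/√(π²+ln²(0.062)) = 0.6628.
Characteristic equation s² + 11s + 5.9K_p = 0 gives ζ = 11/(2√(5.9K_p)).
Setting ζ = 0.6628: √(5.9K_p) = 11/(2·0.6628) = 8.298, so K_p = 68.86/5.9 = 11.7.

K_p = 11.7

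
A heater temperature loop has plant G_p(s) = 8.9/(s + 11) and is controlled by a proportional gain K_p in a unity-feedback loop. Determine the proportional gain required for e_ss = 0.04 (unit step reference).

K_p = 29.7

For a type-0 loop with proportional control, e_ss = 1/(1 + K_p·G_p(0)).
G_p(0) = 0.8091. Require 1/(1 + K_p·0.8091) = 0.04, so 1 + 0.8091·K_p = 25.
K_p = (25 − 1)/0.8091 = 29.7.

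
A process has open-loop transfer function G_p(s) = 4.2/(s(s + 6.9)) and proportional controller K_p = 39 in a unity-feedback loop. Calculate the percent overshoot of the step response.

41.5%

Closed-loop characteristic equation: s² + 6.9s + 163.8 = 0, so ω_n = 12.8 rad/s and ζ = 6.9/(2·12.8) = 0.2696.
%OS = 100·exp(−πζ/√(1−ζ²)) = 100·exp(−π·0.2696/√0.9273) = 41.5%.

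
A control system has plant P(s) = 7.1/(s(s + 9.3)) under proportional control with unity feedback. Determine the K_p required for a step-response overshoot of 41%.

From %OS = 100·exp(−πζ/√(1−ζ²)) = 41%, ζ = −ln(0.41)/√(π²+ln²(0.41)) = 0.273.
Characteristic equation s² + 9.3s + 7.1K_p = 0 gives ζ = 9.3/(2√(7.1K_p)).
Setting ζ = 0.273: √(7.1K_p) = 9.3/(2·0.273) = 17.03, so K_p = 290.1/7.1 = 40.9.

K_p = 40.9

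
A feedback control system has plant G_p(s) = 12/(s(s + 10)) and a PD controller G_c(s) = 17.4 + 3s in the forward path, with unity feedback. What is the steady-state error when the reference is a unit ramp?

The loop has one pole at the origin (type 1). Velocity error constant K_v = lim_{s→0} s·G_c(s)G_p(s) = 17.4·12/10 = 20.88.
Steady-state error to a unit ramp: e_ss = 1/K_v = 0.0479.

0.0479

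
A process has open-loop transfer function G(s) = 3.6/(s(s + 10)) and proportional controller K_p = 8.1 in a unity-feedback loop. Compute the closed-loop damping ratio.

ζ = 0.926

The closed-loop denominator is s(s+10) + 8.1·3.6 = s² + 10s + 29.16.
Matching s² + 2ζω_n s + ω_n²: ω_n = √29.16 = 5.4 rad/s and 2ζω_n = 10, so ζ = 10/(2·5.4) = 0.926.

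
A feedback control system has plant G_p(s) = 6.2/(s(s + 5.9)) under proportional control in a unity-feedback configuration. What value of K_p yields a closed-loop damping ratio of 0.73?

K_p = 2.63

Closed-loop characteristic equation: s² + 5.9s + K_p·6.2 = 0.
So ω_n = √(6.2K_p) and 2ζω_n = 5.9, giving ζ = 5.9/(2√(6.2K_p)).
Setting ζ = 0.73: √(6.2K_p) = 5.9/(2·0.73) = 4.041, so K_p = 16.33/6.2 = 2.63.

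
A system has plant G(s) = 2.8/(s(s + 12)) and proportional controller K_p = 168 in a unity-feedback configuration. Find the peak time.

Closed-loop characteristic equation: s² + 12s + 470.4 = 0, so ω_n = 21.69 rad/s and ζ = 12/(2·21.69) = 0.2766.
Damped frequency ω_d = ω_n√(1−ζ²) = 20.84 rad/s, so peak time T_p = π/ω_d = 0.151 s.

T_p = 0.151 s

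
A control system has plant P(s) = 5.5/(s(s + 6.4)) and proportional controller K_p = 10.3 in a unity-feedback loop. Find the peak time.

Closed-loop characteristic equation: s² + 6.4s + 56.65 = 0, so ω_n = 7.527 rad/s and ζ = 6.4/(2·7.527) = 0.4252.
Damped frequency ω_d = ω_n√(1−ζ²) = 6.812 rad/s, so peak time T_p = π/ω_d = 0.461 s.

T_p = 0.461 s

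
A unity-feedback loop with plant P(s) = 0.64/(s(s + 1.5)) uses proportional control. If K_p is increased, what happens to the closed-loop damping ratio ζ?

decrease

ζ = 1.5/(2√(0.64K_p)); increasing K_p raises the denominator, so ζ falls.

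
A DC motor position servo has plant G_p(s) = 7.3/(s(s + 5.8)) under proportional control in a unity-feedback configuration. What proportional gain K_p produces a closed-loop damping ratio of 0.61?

K_p = 3.1

Closed-loop characteristic equation: s² + 5.8s + K_p·7.3 = 0.
So ω_n = √(7.3K_p) and 2ζω_n = 5.8, giving ζ = 5.8/(2√(7.3K_p)).
Setting ζ = 0.61: √(7.3K_p) = 5.8/(2·0.61) = 4.754, so K_p = 22.6/7.3 = 3.1.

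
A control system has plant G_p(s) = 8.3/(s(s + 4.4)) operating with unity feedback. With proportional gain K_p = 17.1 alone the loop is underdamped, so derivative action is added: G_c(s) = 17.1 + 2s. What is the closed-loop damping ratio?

ζ = 0.881

Forward path: (17.1 + 2s)·8.3/(s(s+4.4)). The closed-loop characteristic equation is s² + (4.4 + 8.3·2)s + 8.3·17.1 = 0.
That is s² + 21s + 141.9 = 0, so ω_n = 11.91 rad/s and ζ = 21/(2·11.91) = 0.8814.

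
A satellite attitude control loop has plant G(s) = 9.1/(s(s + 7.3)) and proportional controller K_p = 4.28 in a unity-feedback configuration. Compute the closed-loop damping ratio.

The closed-loop denominator is s(s+7.3) + 4.28·9.1 = s² + 7.3s + 38.95.
So ω_n² = 38.95 ⇒ ω_n = 6.241 rad/s, and ζ = 7.3/(2ω_n) = 0.585.

ζ = 0.585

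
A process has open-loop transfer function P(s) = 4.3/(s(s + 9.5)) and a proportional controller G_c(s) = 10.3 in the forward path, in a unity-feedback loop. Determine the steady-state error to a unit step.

0

The open loop G_c(s)P(s) has a pole at the origin (type 1), so the static position error constant is infinite and e_ss = 1/(1+∞) = 0.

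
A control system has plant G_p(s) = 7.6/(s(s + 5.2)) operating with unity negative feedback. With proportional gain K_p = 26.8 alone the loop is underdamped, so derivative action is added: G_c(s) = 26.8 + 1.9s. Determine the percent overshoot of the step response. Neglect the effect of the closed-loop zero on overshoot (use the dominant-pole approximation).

Forward path: (26.8 + 1.9s)·7.6/(s(s+5.2)). The closed-loop characteristic equation is s² + (5.2 + 7.6·1.9)s + 7.6·26.8 = 0.
That is s² + 19.64s + 203.7 = 0, so ω_n = 14.27 rad/s and ζ = 19.64/(2·14.27) = 0.6881.
%OS = 100·exp(−πζ/√(1−ζ²)) = 5.08%.

5.08%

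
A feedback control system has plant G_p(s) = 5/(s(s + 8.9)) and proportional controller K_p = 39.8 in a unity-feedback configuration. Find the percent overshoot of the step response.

35.2%

Closed-loop characteristic equation: s² + 8.9s + 199 = 0, so ω_n = 14.11 rad/s and ζ = 8.9/(2·14.11) = 0.3155.
%OS = 100·exp(−πζ/√(1−ζ²)) = 100·exp(−π·0.3155/√0.9005) = 35.2%.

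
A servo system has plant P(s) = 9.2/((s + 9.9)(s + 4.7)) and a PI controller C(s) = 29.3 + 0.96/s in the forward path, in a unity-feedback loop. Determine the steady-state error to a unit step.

0

The open loop C(s)P(s) has a pole at the origin (type 1), so the static position error constant is infinite and e_ss = 1/(1+∞) = 0.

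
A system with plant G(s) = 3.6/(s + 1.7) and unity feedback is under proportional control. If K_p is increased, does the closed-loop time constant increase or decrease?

Closed-loop pole is at s = −(1.7+K_p·3.6); larger K_p moves it further left, so τ = 1/(1.7+K_p·3.6) decreases.

decrease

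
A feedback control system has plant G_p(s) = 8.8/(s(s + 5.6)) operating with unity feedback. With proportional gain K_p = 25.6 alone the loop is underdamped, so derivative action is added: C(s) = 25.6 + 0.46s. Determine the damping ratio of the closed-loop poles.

ζ = 0.321

Forward path: (25.6 + 0.46s)·8.8/(s(s+5.6)). The closed-loop characteristic equation is s² + (5.6 + 8.8·0.46)s + 8.8·25.6 = 0.
That is s² + 9.648s + 225.3 = 0, so ω_n = 15.01 rad/s and ζ = 9.648/(2·15.01) = 0.3214.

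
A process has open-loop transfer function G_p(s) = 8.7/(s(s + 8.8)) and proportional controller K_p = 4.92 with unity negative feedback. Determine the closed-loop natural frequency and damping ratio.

The closed-loop denominator is s(s+8.8) + 4.92·8.7 = s² + 8.8s + 42.8.
So ω_n² = 42.8 ⇒ ω_n = 6.542 rad/s, and ζ = 8.8/(2ω_n) = 0.673.

ω_n = 6.54 rad/s, ζ = 0.673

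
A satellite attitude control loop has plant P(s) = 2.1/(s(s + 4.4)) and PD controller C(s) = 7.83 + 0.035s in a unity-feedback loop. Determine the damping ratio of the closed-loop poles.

ζ = 0.552

Forward path: (7.83 + 0.035s)·2.1/(s(s+4.4)). The closed-loop characteristic equation is s² + (4.4 + 2.1·0.035)s + 2.1·7.83 = 0.
That is s² + 4.474s + 16.44 = 0, so ω_n = 4.055 rad/s and ζ = 4.474/(2·4.055) = 0.5516.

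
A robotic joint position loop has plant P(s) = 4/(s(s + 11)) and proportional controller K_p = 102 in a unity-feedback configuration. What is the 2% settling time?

T_s ≈ 0.727 s

From 1 + K_pP(s) = 0: s² + 11s + 408 = 0 ⇒ ω_n = 20.2, ζ = 0.2723.
2% settling time T_s ≈ 4/(ζω_n) = 4/5.5 = 0.727 s.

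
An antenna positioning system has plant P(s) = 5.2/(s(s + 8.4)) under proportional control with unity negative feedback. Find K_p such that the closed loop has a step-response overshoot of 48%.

K_p = 65.5

From %OS = 100·exp(−πζ/√(1−ζ²)) = 48%, ζ = −ln(0.48)/√(π²+ln²(0.48)) = 0.2275.
Characteristic equation s² + 8.4s + 5.2K_p = 0 gives ζ = 8.4/(2√(5.2K_p)).
Setting ζ = 0.2275: √(5.2K_p) = 8.4/(2·0.2275) = 18.46, so K_p = 340.8/5.2 = 65.5.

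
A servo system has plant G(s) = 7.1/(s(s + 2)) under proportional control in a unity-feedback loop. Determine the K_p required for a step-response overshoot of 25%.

K_p = 0.864

From %OS = 100·exp(−πζ/√(1−ζ²)) = 25%, ζ = −ln(0.25)/√(π²+ln²(0.25)) = 0.4037.
Characteristic equation s² + 2s + 7.1K_p = 0 gives ζ = 2/(2√(7.1K_p)).
Setting ζ = 0.4037: √(7.1K_p) = 2/(2·0.4037) = 2.477, so K_p = 6.136/7.1 = 0.864.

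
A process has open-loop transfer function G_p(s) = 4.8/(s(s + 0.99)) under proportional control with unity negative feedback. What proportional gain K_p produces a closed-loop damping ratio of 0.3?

K_p = 0.567

Closed-loop characteristic equation: s² + 0.99s + K_p·4.8 = 0.
So ω_n = √(4.8K_p) and 2ζω_n = 0.99, giving ζ = 0.99/(2√(4.8K_p)).
Setting ζ = 0.3: √(4.8K_p) = 0.99/(2·0.3) = 1.65, so K_p = 2.723/4.8 = 0.567.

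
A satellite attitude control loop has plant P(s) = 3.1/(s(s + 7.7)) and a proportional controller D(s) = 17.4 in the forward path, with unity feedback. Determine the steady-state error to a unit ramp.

The loop has one pole at the origin (type 1). Velocity error constant K_v = lim_{s→0} s·D(s)P(s) = 17.4·3.1/7.7 = 7.005.
Steady-state error to a unit ramp: e_ss = 1/K_v = 0.143.

0.143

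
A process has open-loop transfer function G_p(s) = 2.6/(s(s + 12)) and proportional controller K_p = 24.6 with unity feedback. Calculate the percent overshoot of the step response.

From 1 + K_pG_p(s) = 0: s² + 12s + 63.96 = 0 ⇒ ω_n = 7.997, ζ = 0.7502.
%OS = 100·exp(−πζ/√(1−ζ²)) = 100·exp(−π·0.7502/√0.4371) = 2.83%.

2.83%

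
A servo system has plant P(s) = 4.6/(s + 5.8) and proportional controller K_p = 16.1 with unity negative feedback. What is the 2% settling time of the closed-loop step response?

T_s ≈ 0.0501 s

Closed-loop transfer function: T(s) = K_p·P(s)/(1 + K_p·P(s)) = 74.06/(s + 5.8 + 74.06) = 74.06/(s + 79.86).
Time constant τ = 1/79.86 = 0.01252 s, so the 2% settling time is about 4τ = 0.0501 s.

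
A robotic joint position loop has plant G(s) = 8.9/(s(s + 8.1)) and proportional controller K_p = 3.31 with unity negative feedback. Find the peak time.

T_p = 0.869 s

The closed-loop denominator s² + 8.1s + 29.46 gives ω_n = √29.46 = 5.428 and ζ = 8.1/(2ω_n) = 0.7462.
Damped frequency ω_d = ω_n√(1−ζ²) = 3.613 rad/s, so peak time T_p = π/ω_d = 0.869 s.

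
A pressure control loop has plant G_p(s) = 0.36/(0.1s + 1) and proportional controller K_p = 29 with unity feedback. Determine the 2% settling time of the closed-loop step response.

Closed loop: T(s) = K_p·G_p/(1+K_p·G_p) = 10.44/(0.1s + 1 + 10.44), with pole at s = −(1 + 10.44)/0.1 = −114.4.
τ = 1/114.4 = 0.008741 s, so 2% settling time ≈ 4τ = 0.035 s.

T_s ≈ 0.035 s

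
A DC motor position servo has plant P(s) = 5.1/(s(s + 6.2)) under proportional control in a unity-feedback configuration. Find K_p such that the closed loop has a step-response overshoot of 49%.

From %OS = 100·exp(−πζ/√(1−ζ²)) = 49%, ζ = −ln(0.49)/√(π²+ln²(0.49)) = 0.2214.
Characteristic equation s² + 6.2s + 5.1K_p = 0 gives ζ = 6.2/(2√(5.1K_p)).
Setting ζ = 0.2214: √(5.1K_p) = 6.2/(2·0.2214) = 14, so K_p = 196/5.1 = 38.4.

K_p = 38.4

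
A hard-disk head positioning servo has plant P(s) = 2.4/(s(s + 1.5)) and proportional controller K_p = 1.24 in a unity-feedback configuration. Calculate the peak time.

T_p = 2.02 s

From 1 + K_pP(s) = 0: s² + 1.5s + 2.976 = 0 ⇒ ω_n = 1.725, ζ = 0.4348.
Damped frequency ω_d = ω_n√(1−ζ²) = 1.554 rad/s, so peak time T_p = π/ω_d = 2.02 s.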